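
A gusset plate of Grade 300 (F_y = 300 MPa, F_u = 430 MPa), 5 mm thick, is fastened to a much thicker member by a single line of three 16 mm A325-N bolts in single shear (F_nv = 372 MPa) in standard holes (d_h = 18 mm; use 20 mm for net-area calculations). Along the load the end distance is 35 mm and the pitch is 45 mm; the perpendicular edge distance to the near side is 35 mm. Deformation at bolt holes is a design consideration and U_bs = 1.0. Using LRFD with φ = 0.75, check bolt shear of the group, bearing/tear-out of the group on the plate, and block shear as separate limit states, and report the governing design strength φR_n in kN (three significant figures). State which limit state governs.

Bolt shear: A_b = π·16²/4 = 201.1 mm²; R_n = 372 × 201.1 × 3 × 1 / 1000 = 224.4 kN → 0.75 × 224.4 = 168 kN.
Bearing: edge l_c = 26, r_n = 67.08 kN; interior l_c = 27, r_n = 69.66 kN; R_n = 67.08 + 2·69.66 = 206.4 kN → 155 kN.
Block shear: A_gv = 625, A_nv = 375, A_nt = 125 mm²; R_n = min(0.6F_uA_nv, 0.6F_yA_gv) + U_bs·F_u·A_nt = 150.5 kN → 113 kN.
Block shear governs: 113 kN.

113 kN (block shear governs)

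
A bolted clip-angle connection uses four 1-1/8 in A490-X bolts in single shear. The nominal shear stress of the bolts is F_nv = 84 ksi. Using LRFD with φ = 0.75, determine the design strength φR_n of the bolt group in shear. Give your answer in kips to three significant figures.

A_b = π × 1.125² / 4 = 0.994 in².
R_n = F_nv · A_b · n · n_s = 84 × 0.994 × 4 × 1 = 334 kips.
Design strength φR_n = 0.75 × 334 = 250 kips.

250 kips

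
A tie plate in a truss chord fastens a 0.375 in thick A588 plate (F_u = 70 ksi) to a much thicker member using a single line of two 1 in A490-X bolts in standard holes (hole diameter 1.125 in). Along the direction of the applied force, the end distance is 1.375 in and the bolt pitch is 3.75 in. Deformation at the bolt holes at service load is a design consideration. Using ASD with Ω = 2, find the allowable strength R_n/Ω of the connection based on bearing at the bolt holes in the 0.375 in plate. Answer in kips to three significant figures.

44.3 kips

Per bolt r_n = 1.2 l_c t F_u ≤ 2.4 d t F_u; upper limit = 2.4 × 1 × 0.375 × 70 = 63 kips.
Edge bolt: l_c = 1.375 − 1.125/2 = 0.8125 in → 1.2 × 0.8125 × 0.375 × 70 = 25.59 → r_n = 25.59 kips.
Interior bolts: l_c = 3.75 − 1.125 = 2.625 in → 1.2 × 2.625 × 0.375 × 70 = 82.69 → r_n = 63 kips.
R_n = 1 × 25.59 + 1 × 63 = 88.59 kips.
Allowable strength R_n/Ω = 88.59 / 2 = 44.3 kips.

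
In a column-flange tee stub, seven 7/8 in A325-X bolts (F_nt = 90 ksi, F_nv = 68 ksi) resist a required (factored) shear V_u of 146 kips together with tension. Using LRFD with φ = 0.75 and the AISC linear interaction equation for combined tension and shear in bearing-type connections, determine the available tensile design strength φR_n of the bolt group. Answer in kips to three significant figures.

A_b = π·0.875²/4 = 0.6013 in²; f_rv = 146 / (7 × 0.6013) = 34.69 ksi.
F'_nt = 1.3 F_nt − (F_nt / φF_nv) f_rv = 1.3·90 − (90/(0.75·68))·34.69 = 55.79 ksi, capped at F_nt → F'_nt = 55.79 ksi.
R_n = F'_nt · A_b · n = 55.79 × 0.6013 × 7 = 234.8 kips.
Design strength φR_n = 0.75 × 234.8 = 176 kips.

176 kips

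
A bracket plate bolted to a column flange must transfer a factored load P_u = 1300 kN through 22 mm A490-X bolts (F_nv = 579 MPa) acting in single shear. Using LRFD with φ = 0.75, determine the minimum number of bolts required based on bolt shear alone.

8 bolts

A_b = π·22²/4 = 380.1 mm².
Per-bolt design strength φR_n = 0.75 × 579 × 380.1 × 1 / 1000 = 165.1 kN.
n ≥ 1300 / 165.1 = 7.875 → use 8 bolts.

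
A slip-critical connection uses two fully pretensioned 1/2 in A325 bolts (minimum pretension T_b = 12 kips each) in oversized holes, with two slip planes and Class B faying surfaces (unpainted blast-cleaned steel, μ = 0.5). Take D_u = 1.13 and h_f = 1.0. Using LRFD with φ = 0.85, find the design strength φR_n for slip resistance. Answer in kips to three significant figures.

R_n = μ · D_u · h_f · T_b · n_s · n_b = 0.5 × 1.13 × 1.0 × 12 × 2 × 2 = 27.12 kips.
Design strength φR_n = 0.85 × 27.12 = 23.1 kips.

23.1 kips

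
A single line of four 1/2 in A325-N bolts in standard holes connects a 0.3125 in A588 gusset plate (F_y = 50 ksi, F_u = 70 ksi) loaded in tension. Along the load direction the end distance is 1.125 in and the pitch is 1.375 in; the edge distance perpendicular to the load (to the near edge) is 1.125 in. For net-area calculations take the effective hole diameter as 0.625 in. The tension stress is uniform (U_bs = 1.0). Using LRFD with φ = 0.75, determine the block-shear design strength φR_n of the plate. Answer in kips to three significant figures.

Shear plane L_v = 1.125 + 3·1.375 = 5.25 in; A_gv = 5.25 × 0.3125 = 1.641 in².
A_nv = (5.25 − 3.5·0.625) × 0.3125 = 0.957 in².
A_nt = (1.125 − 0.5·0.625) × 0.3125 = 0.2539 in².
0.6 F_u A_nv = 40.2 kips; 0.6 F_y A_gv = 49.22 kips → shear rupture governs the shear term.
R_n = 40.2 + 1.0 × 70 × 0.2539 = 57.97 kips.
Design strength φR_n = 0.75 × 57.97 = 43.5 kips.

43.5 kips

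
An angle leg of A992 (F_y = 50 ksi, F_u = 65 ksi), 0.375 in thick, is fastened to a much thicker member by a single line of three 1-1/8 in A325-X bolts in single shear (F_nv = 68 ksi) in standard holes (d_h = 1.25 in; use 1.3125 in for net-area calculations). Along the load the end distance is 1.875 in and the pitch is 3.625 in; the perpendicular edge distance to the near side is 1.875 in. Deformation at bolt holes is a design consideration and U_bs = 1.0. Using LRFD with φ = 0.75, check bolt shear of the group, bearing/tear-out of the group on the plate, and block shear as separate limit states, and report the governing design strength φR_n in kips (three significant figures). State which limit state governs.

86.4 kips (block shear governs)

Bolt shear: A_b = π·1.125²/4 = 0.994 in²; R_n = 68 × 0.994 × 3 × 1 = 202.8 kips → 0.75 × 202.8 = 152 kips.
Bearing: edge l_c = 1.25, r_n = 36.56 kips; interior l_c = 2.375, r_n = 65.81 kips; R_n = 36.56 + 2·65.81 = 168.2 kips → 126 kips.
Block shear: A_gv = 3.422, A_nv = 2.191, A_nt = 0.457 in²; R_n = min(0.6F_uA_nv, 0.6F_yA_gv) + U_bs·F_u·A_nt = 115.2 kips → 86.4 kips.
Block shear governs: 86.4 kips.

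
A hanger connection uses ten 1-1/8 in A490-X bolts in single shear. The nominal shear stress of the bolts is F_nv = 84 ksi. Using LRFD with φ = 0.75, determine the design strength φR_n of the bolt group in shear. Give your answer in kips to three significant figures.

626 kips

A_b = π × 1.125² / 4 = 0.994 in².
R_n = F_nv · A_b · n · n_s = 84 × 0.994 × 10 × 1 = 835 kips.
Design strength φR_n = 0.75 × 835 = 626 kips.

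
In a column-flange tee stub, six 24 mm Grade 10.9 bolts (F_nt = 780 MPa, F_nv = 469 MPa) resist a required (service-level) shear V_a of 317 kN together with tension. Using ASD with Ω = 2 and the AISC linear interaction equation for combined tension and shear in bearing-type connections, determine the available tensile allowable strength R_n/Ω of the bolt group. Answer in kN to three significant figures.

A_b = π·24²/4 = 452.4 mm²; f_rv = 317 × 1000 / (6 × 452.4) = 116.8 MPa.
F'_nt = 1.3 F_nt − (Ω F_nt / F_nv) f_rv = 1.3·780 − (2·780/469)·116.8 = 625.5 MPa, capped at F_nt → F'_nt = 625.5 MPa.
R_n = F'_nt · A_b · n = 625.5 × 452.4 × 6 / 1000 = 1698 kN.
Allowable strength R_n/Ω = 1698 / 2 = 849 kN.

849 kN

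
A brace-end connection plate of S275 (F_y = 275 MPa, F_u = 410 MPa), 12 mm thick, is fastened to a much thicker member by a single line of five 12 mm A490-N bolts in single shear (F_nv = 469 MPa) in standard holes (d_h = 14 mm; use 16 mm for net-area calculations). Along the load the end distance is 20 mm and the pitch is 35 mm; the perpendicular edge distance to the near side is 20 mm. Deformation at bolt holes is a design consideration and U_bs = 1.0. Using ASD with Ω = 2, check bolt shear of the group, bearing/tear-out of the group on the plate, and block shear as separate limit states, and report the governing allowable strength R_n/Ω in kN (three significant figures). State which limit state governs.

133 kN (bolt shear governs)

Bolt shear: A_b = π·12²/4 = 113.1 mm²; R_n = 469 × 113.1 × 5 × 1 / 1000 = 265.2 kN → 265.2 / 2 = 133 kN.
Bearing: edge l_c = 13, r_n = 76.75 kN; interior l_c = 21, r_n = 124 kN; R_n = 76.75 + 4·124 = 572.7 kN → 286 kN.
Block shear: A_gv = 1920, A_nv = 1056, A_nt = 144 mm²; R_n = min(0.6F_uA_nv, 0.6F_yA_gv) + U_bs·F_u·A_nt = 318.8 kN → 159 kN.
Bolt shear governs: 133 kN.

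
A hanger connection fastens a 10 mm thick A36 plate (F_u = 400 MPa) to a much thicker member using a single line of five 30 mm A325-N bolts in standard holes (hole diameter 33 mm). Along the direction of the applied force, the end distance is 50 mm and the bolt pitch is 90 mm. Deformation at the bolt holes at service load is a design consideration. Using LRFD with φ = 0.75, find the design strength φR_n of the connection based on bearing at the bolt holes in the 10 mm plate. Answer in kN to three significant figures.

Per bolt r_n = 1.2 l_c t F_u ≤ 2.4 d t F_u; upper limit = 2.4 × 30 × 10 × 400 / 1000 = 288 kN.
Edge bolt: l_c = 50 − 33/2 = 33.5 mm → 1.2 × 33.5 × 10 × 400 / 1000 = 160.8 → r_n = 160.8 kN.
Interior bolts: l_c = 90 − 33 = 57 mm → 1.2 × 57 × 10 × 400 / 1000 = 273.6 → r_n = 273.6 kN.
R_n = 1 × 160.8 + 4 × 273.6 = 1255 kN.
Design strength φR_n = 0.75 × 1255 = 941 kN.

941 kN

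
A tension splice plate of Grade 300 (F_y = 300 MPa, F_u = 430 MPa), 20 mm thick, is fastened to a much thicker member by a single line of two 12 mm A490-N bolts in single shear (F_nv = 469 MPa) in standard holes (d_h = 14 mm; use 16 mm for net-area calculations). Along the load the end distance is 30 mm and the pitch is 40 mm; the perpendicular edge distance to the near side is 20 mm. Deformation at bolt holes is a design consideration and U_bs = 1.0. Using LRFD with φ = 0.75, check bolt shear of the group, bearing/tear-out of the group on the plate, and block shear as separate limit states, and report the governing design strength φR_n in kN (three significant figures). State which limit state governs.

79.6 kN (bolt shear governs)

Bolt shear: A_b = π·12²/4 = 113.1 mm²; R_n = 469 × 113.1 × 2 × 1 / 1000 = 106.1 kN → 0.75 × 106.1 = 79.6 kN.
Bearing: edge l_c = 23, r_n = 237.4 kN; interior l_c = 26, r_n = 247.7 kN; R_n = 237.4 + 1·247.7 = 485 kN → 364 kN.
Block shear: A_gv = 1400, A_nv = 920, A_nt = 240 mm²; R_n = min(0.6F_uA_nv, 0.6F_yA_gv) + U_bs·F_u·A_nt = 340.6 kN → 255 kN.
Bolt shear governs: 79.6 kN.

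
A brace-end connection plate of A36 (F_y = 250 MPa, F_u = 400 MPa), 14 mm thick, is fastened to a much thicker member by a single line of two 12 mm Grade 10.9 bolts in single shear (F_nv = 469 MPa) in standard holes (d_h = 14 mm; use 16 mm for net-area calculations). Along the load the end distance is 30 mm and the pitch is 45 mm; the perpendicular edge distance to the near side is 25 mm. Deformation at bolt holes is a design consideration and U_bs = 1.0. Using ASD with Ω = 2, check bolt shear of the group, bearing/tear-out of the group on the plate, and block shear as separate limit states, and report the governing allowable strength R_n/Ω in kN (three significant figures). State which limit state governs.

Bolt shear: A_b = π·12²/4 = 113.1 mm²; R_n = 469 × 113.1 × 2 × 1 / 1000 = 106.1 kN → 106.1 / 2 = 53 kN.
Bearing: edge l_c = 23, r_n = 154.6 kN; interior l_c = 31, r_n = 161.3 kN; R_n = 154.6 + 1·161.3 = 315.8 kN → 158 kN.
Block shear: A_gv = 1050, A_nv = 714, A_nt = 238 mm²; R_n = min(0.6F_uA_nv, 0.6F_yA_gv) + U_bs·F_u·A_nt = 252.7 kN → 126 kN.
Bolt shear governs: 53 kN.

53 kN (bolt shear governs)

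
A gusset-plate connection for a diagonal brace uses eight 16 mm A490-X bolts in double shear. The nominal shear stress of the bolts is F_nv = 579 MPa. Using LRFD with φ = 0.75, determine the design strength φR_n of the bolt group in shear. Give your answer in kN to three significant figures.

1400 kN

A_b = π × 16² / 4 = 201.1 mm².
R_n = F_nv · A_b · n · n_s = 579 × 201.1 × 8 × 2 / 1000 = 1863 kN.
Design strength φR_n = 0.75 × 1863 = 1400 kN.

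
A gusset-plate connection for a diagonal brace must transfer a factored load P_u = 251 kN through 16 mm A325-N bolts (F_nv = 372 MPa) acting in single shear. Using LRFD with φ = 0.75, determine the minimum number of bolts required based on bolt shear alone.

A_b = π·16²/4 = 201.1 mm².
Per-bolt design strength φR_n = 0.75 × 372 × 201.1 × 1 / 1000 = 56.1 kN.
n ≥ 251 / 56.1 = 4.474 → use 5 bolts.

5 bolts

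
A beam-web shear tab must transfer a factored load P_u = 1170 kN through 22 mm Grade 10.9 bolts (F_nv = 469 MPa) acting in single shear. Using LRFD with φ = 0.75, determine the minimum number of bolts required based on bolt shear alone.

A_b = π·22²/4 = 380.1 mm².
Per-bolt design strength φR_n = 0.75 × 469 × 380.1 × 1 / 1000 = 133.7 kN.
n ≥ 1170 / 133.7 = 8.75 → use 9 bolts.

9 bolts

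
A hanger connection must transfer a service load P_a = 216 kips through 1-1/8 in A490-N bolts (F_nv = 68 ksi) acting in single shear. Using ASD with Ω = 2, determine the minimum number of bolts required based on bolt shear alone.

A_b = π·1.125²/4 = 0.994 in².
Per-bolt allowable strength R_n/Ω = 68 × 0.994 × 1 / 2 = 33.8 kips.
n ≥ 216 / 33.8 = 6.391 → use 7 bolts.

7 bolts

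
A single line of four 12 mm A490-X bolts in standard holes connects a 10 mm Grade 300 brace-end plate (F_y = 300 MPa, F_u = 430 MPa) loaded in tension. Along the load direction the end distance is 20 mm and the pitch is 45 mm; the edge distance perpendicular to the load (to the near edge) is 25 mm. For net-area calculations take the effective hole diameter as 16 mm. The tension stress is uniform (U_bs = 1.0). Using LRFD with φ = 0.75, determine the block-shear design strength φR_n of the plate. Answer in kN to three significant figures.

Shear plane L_v = 20 + 3·45 = 155 mm; A_gv = 155 × 10 = 1550 mm².
A_nv = (155 − 3.5·16) × 10 = 990 mm².
A_nt = (25 − 0.5·16) × 10 = 170 mm².
0.6 F_u A_nv = 255.4 kN; 0.6 F_y A_gv = 279 kN → shear rupture governs the shear term.
R_n = 255.4 + 1.0 × 430 × 170 / 1000 = 328.5 kN.
Design strength φR_n = 0.75 × 328.5 = 246 kN.

246 kN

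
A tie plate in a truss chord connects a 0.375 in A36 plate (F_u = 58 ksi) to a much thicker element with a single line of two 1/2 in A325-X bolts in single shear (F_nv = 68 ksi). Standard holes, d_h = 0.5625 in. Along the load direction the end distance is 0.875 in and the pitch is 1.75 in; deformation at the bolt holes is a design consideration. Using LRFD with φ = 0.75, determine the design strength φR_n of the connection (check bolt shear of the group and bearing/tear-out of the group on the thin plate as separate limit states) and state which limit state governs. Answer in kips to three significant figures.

20 kips (bolt shear governs)

Bolt shear: A_b = π·0.5²/4 = 0.1963 in²; R_n = 68 × 0.1963 × 2 × 1 = 26.7 kips → 0.75 × 26.7 = 20 kips.
Bearing (1.2 l_c t F_u ≤ 2.4 d t F_u): upper limit = 2.4·0.5·0.375·58 = 26.1 kips.
  Edge l_c = 0.875 − 0.5625/2 = 0.5938 → r_n = 15.5 kips; interior l_c = 1.75 − 0.5625 = 1.188 → r_n = 26.1 kips.
  R_n,bearing = 1·15.5 + 1·26.1 = 41.6 kips → 0.75 × 41.6 = 31.2 kips.
Bolt shear governs: 20 kips.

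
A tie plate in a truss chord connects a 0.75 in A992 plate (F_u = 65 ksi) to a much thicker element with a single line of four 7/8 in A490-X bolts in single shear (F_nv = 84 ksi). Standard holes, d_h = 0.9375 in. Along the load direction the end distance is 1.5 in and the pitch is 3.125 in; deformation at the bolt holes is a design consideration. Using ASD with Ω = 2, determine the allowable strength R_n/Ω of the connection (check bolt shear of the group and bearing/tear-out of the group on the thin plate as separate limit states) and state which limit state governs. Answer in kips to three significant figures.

Bolt shear: A_b = π·0.875²/4 = 0.6013 in²; R_n = 84 × 0.6013 × 4 × 1 = 202 kips → 202 / 2 = 101 kips.
Bearing (1.2 l_c t F_u ≤ 2.4 d t F_u): upper limit = 2.4·0.875·0.75·65 = 102.4 kips.
  Edge l_c = 1.5 − 0.9375/2 = 1.031 → r_n = 60.33 kips; interior l_c = 3.125 − 0.9375 = 2.188 → r_n = 102.4 kips.
  R_n,bearing = 1·60.33 + 3·102.4 = 367.5 kips → 367.5 / 2 = 184 kips.
Bolt shear governs: 101 kips.

101 kips (bolt shear governs)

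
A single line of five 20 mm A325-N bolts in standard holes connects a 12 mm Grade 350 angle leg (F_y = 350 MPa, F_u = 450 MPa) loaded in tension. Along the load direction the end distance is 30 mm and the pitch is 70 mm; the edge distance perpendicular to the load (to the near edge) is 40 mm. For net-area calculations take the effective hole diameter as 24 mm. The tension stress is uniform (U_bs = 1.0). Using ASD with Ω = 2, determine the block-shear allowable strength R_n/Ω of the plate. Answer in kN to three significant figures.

403 kN

Shear plane L_v = 30 + 4·70 = 310 mm; A_gv = 310 × 12 = 3720 mm².
A_nv = (310 − 4.5·24) × 12 = 2424 mm².
A_nt = (40 − 0.5·24) × 12 = 336 mm².
0.6 F_u A_nv = 654.5 kN; 0.6 F_y A_gv = 781.2 kN → shear rupture governs the shear term.
R_n = 654.5 + 1.0 × 450 × 336 / 1000 = 805.7 kN.
Allowable strength R_n/Ω = 805.7 / 2 = 403 kN.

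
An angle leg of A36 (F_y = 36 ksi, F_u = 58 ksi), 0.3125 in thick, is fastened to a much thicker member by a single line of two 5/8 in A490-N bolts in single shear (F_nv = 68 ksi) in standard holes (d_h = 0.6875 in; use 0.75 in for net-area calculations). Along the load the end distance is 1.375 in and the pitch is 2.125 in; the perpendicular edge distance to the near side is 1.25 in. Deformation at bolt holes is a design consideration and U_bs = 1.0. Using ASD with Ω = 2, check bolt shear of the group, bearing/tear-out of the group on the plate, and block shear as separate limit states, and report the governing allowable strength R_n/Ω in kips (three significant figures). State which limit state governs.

19.7 kips (block shear governs)

Bolt shear: A_b = π·0.625²/4 = 0.3068 in²; R_n = 68 × 0.3068 × 2 × 1 = 41.72 kips → 41.72 / 2 = 20.9 kips.
Bearing: edge l_c = 1.031, r_n = 22.43 kips; interior l_c = 1.438, r_n = 27.19 kips; R_n = 22.43 + 1·27.19 = 49.62 kips → 24.8 kips.
Block shear: A_gv = 1.094, A_nv = 0.7422, A_nt = 0.2734 in²; R_n = min(0.6F_uA_nv, 0.6F_yA_gv) + U_bs·F_u·A_nt = 39.48 kips → 19.7 kips.
Block shear governs: 19.7 kips.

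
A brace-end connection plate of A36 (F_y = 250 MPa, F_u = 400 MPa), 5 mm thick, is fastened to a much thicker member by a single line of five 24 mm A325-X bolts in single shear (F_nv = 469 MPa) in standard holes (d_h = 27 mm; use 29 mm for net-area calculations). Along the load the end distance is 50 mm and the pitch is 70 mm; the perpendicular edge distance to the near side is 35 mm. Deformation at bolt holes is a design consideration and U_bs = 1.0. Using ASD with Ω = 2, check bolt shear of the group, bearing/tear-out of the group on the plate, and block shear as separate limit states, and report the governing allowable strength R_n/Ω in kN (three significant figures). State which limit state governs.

Bolt shear: A_b = π·24²/4 = 452.4 mm²; R_n = 469 × 452.4 × 5 × 1 / 1000 = 1061 kN → 1061 / 2 = 530 kN.
Bearing: edge l_c = 36.5, r_n = 87.6 kN; interior l_c = 43, r_n = 103.2 kN; R_n = 87.6 + 4·103.2 = 500.4 kN → 250 kN.
Block shear: A_gv = 1650, A_nv = 997.5, A_nt = 102.5 mm²; R_n = min(0.6F_uA_nv, 0.6F_yA_gv) + U_bs·F_u·A_nt = 280.4 kN → 140 kN.
Block shear governs: 140 kN.

140 kN (block shear governs)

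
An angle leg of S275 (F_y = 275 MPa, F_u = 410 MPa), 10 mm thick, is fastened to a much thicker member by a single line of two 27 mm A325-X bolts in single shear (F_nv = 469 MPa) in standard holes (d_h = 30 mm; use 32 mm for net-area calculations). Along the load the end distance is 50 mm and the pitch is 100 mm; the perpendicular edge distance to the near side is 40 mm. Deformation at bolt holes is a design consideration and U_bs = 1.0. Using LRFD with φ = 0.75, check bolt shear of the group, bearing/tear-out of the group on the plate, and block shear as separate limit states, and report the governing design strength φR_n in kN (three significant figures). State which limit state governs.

259 kN (block shear governs)

Bolt shear: A_b = π·27²/4 = 572.6 mm²; R_n = 469 × 572.6 × 2 × 1 / 1000 = 537.1 kN → 0.75 × 537.1 = 403 kN.
Bearing: edge l_c = 35, r_n = 172.2 kN; interior l_c = 70, r_n = 265.7 kN; R_n = 172.2 + 1·265.7 = 437.9 kN → 328 kN.
Block shear: A_gv = 1500, A_nv = 1020, A_nt = 240 mm²; R_n = min(0.6F_uA_nv, 0.6F_yA_gv) + U_bs·F_u·A_nt = 345.9 kN → 259 kN.
Block shear governs: 259 kN.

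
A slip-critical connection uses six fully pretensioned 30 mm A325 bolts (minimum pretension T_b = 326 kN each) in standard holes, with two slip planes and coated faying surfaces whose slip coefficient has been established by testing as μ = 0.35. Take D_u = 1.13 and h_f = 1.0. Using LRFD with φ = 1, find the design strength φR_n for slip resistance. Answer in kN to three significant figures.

1550 kN

R_n = μ · D_u · h_f · T_b · n_s · n_b = 0.35 × 1.13 × 1.0 × 326 × 2 × 6 = 1547 kN.
Design strength φR_n = 1 × 1547 = 1550 kN.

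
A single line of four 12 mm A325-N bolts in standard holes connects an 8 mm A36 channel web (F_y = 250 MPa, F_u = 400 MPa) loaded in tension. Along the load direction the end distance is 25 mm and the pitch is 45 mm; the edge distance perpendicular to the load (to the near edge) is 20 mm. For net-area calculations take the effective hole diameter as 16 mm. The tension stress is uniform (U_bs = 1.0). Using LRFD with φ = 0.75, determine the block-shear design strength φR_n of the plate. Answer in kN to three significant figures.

Shear plane L_v = 25 + 3·45 = 160 mm; A_gv = 160 × 8 = 1280 mm².
A_nv = (160 − 3.5·16) × 8 = 832 mm².
A_nt = (20 − 0.5·16) × 8 = 96 mm².
0.6 F_u A_nv = 199.7 kN; 0.6 F_y A_gv = 192 kN → shear yielding governs the shear term.
R_n = 192 + 1.0 × 400 × 96 / 1000 = 230.4 kN.
Design strength φR_n = 0.75 × 230.4 = 173 kN.

173 kN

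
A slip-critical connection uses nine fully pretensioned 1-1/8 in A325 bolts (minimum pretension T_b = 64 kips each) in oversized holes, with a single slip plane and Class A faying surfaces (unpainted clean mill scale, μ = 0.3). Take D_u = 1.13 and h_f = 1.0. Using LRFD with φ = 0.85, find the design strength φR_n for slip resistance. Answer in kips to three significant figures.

R_n = μ · D_u · h_f · T_b · n_s · n_b = 0.3 × 1.13 × 1.0 × 64 × 1 × 9 = 195.3 kips.
Design strength φR_n = 0.85 × 195.3 = 166 kips.

166 kips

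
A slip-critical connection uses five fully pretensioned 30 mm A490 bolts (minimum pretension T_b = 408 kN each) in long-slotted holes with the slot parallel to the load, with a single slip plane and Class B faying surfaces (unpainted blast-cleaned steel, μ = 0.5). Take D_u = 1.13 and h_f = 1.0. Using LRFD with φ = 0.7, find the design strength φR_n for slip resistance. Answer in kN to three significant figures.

R_n = μ · D_u · h_f · T_b · n_s · n_b = 0.5 × 1.13 × 1.0 × 408 × 1 × 5 = 1153 kN.
Design strength φR_n = 0.7 × 1153 = 807 kN.

807 kN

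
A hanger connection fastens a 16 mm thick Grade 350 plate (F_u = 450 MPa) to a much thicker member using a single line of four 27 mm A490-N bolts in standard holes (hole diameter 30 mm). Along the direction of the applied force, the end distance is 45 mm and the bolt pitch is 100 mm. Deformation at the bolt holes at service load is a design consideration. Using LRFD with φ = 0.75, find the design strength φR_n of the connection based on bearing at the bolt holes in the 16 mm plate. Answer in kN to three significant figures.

1240 kN

Per bolt r_n = 1.2 l_c t F_u ≤ 2.4 d t F_u; upper limit = 2.4 × 27 × 16 × 450 / 1000 = 466.6 kN.
Edge bolt: l_c = 45 − 30/2 = 30 mm → 1.2 × 30 × 16 × 450 / 1000 = 259.2 → r_n = 259.2 kN.
Interior bolts: l_c = 100 − 30 = 70 mm → 1.2 × 70 × 16 × 450 / 1000 = 604.8 → r_n = 466.6 kN.
R_n = 1 × 259.2 + 3 × 466.6 = 1659 kN.
Design strength φR_n = 0.75 × 1659 = 1240 kN.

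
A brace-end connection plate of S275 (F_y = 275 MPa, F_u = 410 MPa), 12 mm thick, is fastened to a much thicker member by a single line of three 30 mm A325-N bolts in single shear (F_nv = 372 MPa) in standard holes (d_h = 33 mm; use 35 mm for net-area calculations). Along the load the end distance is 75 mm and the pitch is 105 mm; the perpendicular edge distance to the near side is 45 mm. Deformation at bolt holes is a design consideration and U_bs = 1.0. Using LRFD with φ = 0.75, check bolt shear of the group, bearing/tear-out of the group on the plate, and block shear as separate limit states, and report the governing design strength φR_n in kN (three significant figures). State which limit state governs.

Bolt shear: A_b = π·30²/4 = 706.9 mm²; R_n = 372 × 706.9 × 3 × 1 / 1000 = 788.9 kN → 0.75 × 788.9 = 592 kN.
Bearing: edge l_c = 58.5, r_n = 345.4 kN; interior l_c = 72, r_n = 354.2 kN; R_n = 345.4 + 2·354.2 = 1054 kN → 790 kN.
Block shear: A_gv = 3420, A_nv = 2370, A_nt = 330 mm²; R_n = min(0.6F_uA_nv, 0.6F_yA_gv) + U_bs·F_u·A_nt = 699.6 kN → 525 kN.
Block shear governs: 525 kN.

525 kN (block shear governs)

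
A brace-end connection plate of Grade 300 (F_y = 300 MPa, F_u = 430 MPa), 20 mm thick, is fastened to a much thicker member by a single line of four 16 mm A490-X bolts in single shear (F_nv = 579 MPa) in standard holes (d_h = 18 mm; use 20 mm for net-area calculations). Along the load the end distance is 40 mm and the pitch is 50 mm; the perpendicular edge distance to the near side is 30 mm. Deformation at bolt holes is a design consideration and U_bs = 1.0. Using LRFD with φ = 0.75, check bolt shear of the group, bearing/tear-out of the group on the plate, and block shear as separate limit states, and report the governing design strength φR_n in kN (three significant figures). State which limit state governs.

349 kN (bolt shear governs)

Bolt shear: A_b = π·16²/4 = 201.1 mm²; R_n = 579 × 201.1 × 4 × 1 / 1000 = 465.7 kN → 0.75 × 465.7 = 349 kN.
Bearing: edge l_c = 31, r_n = 319.9 kN; interior l_c = 32, r_n = 330.2 kN; R_n = 319.9 + 3·330.2 = 1311 kN → 983 kN.
Block shear: A_gv = 3800, A_nv = 2400, A_nt = 400 mm²; R_n = min(0.6F_uA_nv, 0.6F_yA_gv) + U_bs·F_u·A_nt = 791.2 kN → 593 kN.
Bolt shear governs: 349 kN.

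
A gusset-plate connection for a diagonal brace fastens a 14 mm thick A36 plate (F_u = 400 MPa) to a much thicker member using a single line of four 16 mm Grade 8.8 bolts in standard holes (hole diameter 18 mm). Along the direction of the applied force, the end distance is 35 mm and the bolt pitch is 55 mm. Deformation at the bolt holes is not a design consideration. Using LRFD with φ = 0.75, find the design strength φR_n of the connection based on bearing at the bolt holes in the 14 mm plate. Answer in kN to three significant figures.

769 kN

Per bolt r_n = 1.5 l_c t F_u ≤ 3.0 d t F_u; upper limit = 3.0 × 16 × 14 × 400 / 1000 = 268.8 kN.
Edge bolt: l_c = 35 − 18/2 = 26 mm → 1.5 × 26 × 14 × 400 / 1000 = 218.4 → r_n = 218.4 kN.
Interior bolts: l_c = 55 − 18 = 37 mm → 1.5 × 37 × 14 × 400 / 1000 = 310.8 → r_n = 268.8 kN.
R_n = 1 × 218.4 + 3 × 268.8 = 1025 kN.
Design strength φR_n = 0.75 × 1025 = 769 kN.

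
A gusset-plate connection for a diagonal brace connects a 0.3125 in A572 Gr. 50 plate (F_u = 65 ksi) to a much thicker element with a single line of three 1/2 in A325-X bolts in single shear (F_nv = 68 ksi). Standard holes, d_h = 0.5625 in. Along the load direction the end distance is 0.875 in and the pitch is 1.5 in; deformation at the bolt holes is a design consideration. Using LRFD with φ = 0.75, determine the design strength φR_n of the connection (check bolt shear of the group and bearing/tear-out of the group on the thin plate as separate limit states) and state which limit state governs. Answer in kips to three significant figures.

30 kips (bolt shear governs)

Bolt shear: A_b = π·0.5²/4 = 0.1963 in²; R_n = 68 × 0.1963 × 3 × 1 = 40.06 kips → 0.75 × 40.06 = 30 kips.
Bearing (1.2 l_c t F_u ≤ 2.4 d t F_u): upper limit = 2.4·0.5·0.3125·65 = 24.38 kips.
  Edge l_c = 0.875 − 0.5625/2 = 0.5938 → r_n = 14.47 kips; interior l_c = 1.5 − 0.5625 = 0.9375 → r_n = 22.85 kips.
  R_n,bearing = 1·14.47 + 2·22.85 = 60.18 kips → 0.75 × 60.18 = 45.1 kips.
Bolt shear governs: 30 kips.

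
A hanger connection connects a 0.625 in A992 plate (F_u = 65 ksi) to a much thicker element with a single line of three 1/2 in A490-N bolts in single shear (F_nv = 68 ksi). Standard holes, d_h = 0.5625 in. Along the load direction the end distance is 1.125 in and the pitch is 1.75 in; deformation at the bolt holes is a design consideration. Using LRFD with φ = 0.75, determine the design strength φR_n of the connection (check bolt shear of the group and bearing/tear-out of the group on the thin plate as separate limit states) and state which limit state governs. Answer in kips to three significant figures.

Bolt shear: A_b = π·0.5²/4 = 0.1963 in²; R_n = 68 × 0.1963 × 3 × 1 = 40.06 kips → 0.75 × 40.06 = 30 kips.
Bearing (1.2 l_c t F_u ≤ 2.4 d t F_u): upper limit = 2.4·0.5·0.625·65 = 48.75 kips.
  Edge l_c = 1.125 − 0.5625/2 = 0.8438 → r_n = 41.13 kips; interior l_c = 1.75 − 0.5625 = 1.188 → r_n = 48.75 kips.
  R_n,bearing = 1·41.13 + 2·48.75 = 138.6 kips → 0.75 × 138.6 = 104 kips.
Bolt shear governs: 30 kips.

30 kips (bolt shear governs)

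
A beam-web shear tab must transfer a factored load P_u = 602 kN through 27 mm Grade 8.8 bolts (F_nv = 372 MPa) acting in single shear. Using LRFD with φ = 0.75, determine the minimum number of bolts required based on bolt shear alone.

4 bolts

A_b = π·27²/4 = 572.6 mm².
Per-bolt design strength φR_n = 0.75 × 372 × 572.6 × 1 / 1000 = 159.7 kN.
n ≥ 602 / 159.7 = 3.769 → use 4 bolts.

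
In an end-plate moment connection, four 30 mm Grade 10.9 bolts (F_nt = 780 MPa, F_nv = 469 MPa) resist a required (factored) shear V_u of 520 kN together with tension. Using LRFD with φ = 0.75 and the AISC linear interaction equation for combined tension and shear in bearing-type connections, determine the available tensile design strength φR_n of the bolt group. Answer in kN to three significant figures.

1290 kN

A_b = π·30²/4 = 706.9 mm²; f_rv = 520 × 1000 / (4 × 706.9) = 183.9 MPa.
F'_nt = 1.3 F_nt − (F_nt / φF_nv) f_rv = 1.3·780 − (780/(0.75·469))·183.9 = 606.2 MPa, capped at F_nt → F'_nt = 606.2 MPa.
R_n = F'_nt · A_b · n = 606.2 × 706.9 × 4 / 1000 = 1714 kN.
Design strength φR_n = 0.75 × 1714 = 1290 kN.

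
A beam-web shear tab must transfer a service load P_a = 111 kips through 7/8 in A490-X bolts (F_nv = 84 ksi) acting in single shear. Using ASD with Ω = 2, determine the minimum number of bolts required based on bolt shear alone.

A_b = π·0.875²/4 = 0.6013 in².
Per-bolt allowable strength R_n/Ω = 84 × 0.6013 × 1 / 2 = 25.26 kips.
n ≥ 111 / 25.26 = 4.395 → use 5 bolts.

5 bolts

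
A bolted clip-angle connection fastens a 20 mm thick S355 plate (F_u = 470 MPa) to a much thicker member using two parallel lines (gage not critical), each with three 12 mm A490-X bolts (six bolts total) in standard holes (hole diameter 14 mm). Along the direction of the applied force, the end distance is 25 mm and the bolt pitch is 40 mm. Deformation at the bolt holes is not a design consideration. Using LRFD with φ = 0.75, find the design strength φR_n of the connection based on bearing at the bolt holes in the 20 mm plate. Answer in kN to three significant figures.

1400 kN

Per bolt r_n = 1.5 l_c t F_u ≤ 3.0 d t F_u; upper limit = 3.0 × 12 × 20 × 470 / 1000 = 338.4 kN.
Edge bolt: l_c = 25 − 14/2 = 18 mm → 1.5 × 18 × 20 × 470 / 1000 = 253.8 → r_n = 253.8 kN.
Interior bolts: l_c = 40 − 14 = 26 mm → 1.5 × 26 × 20 × 470 / 1000 = 366.6 → r_n = 338.4 kN.
R_n = 2 × 253.8 + 4 × 338.4 = 1861 kN.
Design strength φR_n = 0.75 × 1861 = 1400 kN.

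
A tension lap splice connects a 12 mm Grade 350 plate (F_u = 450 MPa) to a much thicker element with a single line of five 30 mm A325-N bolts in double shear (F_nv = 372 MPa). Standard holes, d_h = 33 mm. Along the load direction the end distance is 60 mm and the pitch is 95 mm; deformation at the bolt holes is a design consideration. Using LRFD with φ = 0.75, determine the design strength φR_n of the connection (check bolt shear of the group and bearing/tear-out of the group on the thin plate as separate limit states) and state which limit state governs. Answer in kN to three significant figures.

1380 kN (bearing governs)

Bolt shear: A_b = π·30²/4 = 706.9 mm²; R_n = 372 × 706.9 × 5 × 2 / 1000 = 2630 kN → 0.75 × 2630 = 1970 kN.
Bearing (1.2 l_c t F_u ≤ 2.4 d t F_u): upper limit = 2.4·30·12·450 / 1000 = 388.8 kN.
  Edge l_c = 60 − 33/2 = 43.5 → r_n = 281.9 kN; interior l_c = 95 − 33 = 62 → r_n = 388.8 kN.
  R_n,bearing = 1·281.9 + 4·388.8 = 1837 kN → 0.75 × 1837 = 1380 kN.
Bearing governs: 1380 kN.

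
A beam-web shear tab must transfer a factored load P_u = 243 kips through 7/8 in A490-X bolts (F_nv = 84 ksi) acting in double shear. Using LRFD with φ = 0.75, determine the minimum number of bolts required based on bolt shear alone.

A_b = π·0.875²/4 = 0.6013 in².
Per-bolt design strength φR_n = 0.75 × 84 × 0.6013 × 2 = 75.77 kips.
n ≥ 243 / 75.77 = 3.207 → use 4 bolts.

4 bolts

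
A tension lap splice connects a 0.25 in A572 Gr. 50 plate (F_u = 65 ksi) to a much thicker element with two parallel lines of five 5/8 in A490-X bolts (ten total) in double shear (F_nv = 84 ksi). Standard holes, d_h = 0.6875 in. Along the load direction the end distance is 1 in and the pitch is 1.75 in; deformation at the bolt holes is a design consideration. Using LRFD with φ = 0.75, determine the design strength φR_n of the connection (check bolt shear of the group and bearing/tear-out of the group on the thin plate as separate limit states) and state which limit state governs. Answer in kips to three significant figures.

Bolt shear: A_b = π·0.625²/4 = 0.3068 in²; R_n = 84 × 0.3068 × 10 × 2 = 515.4 kips → 0.75 × 515.4 = 387 kips.
Bearing (1.2 l_c t F_u ≤ 2.4 d t F_u): upper limit = 2.4·0.625·0.25·65 = 24.38 kips.
  Edge l_c = 1 − 0.6875/2 = 0.6562 → r_n = 12.8 kips; interior l_c = 1.75 − 0.6875 = 1.062 → r_n = 20.72 kips.
  R_n,bearing = 2·12.8 + 8·20.72 = 191.3 kips → 0.75 × 191.3 = 144 kips.
Bearing governs: 144 kips.

144 kips (bearing governs)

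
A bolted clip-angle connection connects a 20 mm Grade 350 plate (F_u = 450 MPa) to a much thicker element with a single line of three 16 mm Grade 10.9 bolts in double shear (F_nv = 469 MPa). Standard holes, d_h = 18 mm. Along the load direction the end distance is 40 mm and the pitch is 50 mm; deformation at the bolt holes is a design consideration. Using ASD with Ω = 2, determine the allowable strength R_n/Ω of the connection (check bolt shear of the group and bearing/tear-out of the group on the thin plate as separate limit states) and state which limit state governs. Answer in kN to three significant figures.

Bolt shear: A_b = π·16²/4 = 201.1 mm²; R_n = 469 × 201.1 × 3 × 2 / 1000 = 565.8 kN → 565.8 / 2 = 283 kN.
Bearing (1.2 l_c t F_u ≤ 2.4 d t F_u): upper limit = 2.4·16·20·450 / 1000 = 345.6 kN.
  Edge l_c = 40 − 18/2 = 31 → r_n = 334.8 kN; interior l_c = 50 − 18 = 32 → r_n = 345.6 kN.
  R_n,bearing = 1·334.8 + 2·345.6 = 1026 kN → 1026 / 2 = 513 kN.
Bolt shear governs: 283 kN.

283 kN (bolt shear governs)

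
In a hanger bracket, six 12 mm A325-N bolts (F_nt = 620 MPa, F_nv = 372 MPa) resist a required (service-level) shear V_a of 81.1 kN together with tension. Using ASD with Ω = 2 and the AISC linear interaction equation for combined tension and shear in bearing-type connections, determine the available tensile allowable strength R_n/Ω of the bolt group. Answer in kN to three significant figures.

A_b = π·12²/4 = 113.1 mm²; f_rv = 81.1 × 1000 / (6 × 113.1) = 119.5 MPa.
F'_nt = 1.3 F_nt − (Ω F_nt / F_nv) f_rv = 1.3·620 − (2·620/372)·119.5 = 407.6 MPa, capped at F_nt → F'_nt = 407.6 MPa.
R_n = F'_nt · A_b · n = 407.6 × 113.1 × 6 / 1000 = 276.6 kN.
Allowable strength R_n/Ω = 276.6 / 2 = 138 kN.

138 kN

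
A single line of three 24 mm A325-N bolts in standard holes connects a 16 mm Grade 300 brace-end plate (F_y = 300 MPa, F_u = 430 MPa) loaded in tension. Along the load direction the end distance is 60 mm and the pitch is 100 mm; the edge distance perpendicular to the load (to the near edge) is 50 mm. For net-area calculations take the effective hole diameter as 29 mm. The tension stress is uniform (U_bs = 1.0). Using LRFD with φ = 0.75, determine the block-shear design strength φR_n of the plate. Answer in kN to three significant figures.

745 kN

Shear plane L_v = 60 + 2·100 = 260 mm; A_gv = 260 × 16 = 4160 mm².
A_nv = (260 − 2.5·29) × 16 = 3000 mm².
A_nt = (50 − 0.5·29) × 16 = 568 mm².
0.6 F_u A_nv = 774 kN; 0.6 F_y A_gv = 748.8 kN → shear yielding governs the shear term.
R_n = 748.8 + 1.0 × 430 × 568 / 1000 = 993 kN.
Design strength φR_n = 0.75 × 993 = 745 kN.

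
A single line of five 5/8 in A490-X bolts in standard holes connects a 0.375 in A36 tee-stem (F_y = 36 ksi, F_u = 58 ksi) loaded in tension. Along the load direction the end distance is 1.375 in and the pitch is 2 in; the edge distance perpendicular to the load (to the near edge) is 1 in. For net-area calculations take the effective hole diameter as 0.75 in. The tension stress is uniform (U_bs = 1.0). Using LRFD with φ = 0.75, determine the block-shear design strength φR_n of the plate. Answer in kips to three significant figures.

67.1 kips

Shear plane L_v = 1.375 + 4·2 = 9.375 in; A_gv = 9.375 × 0.375 = 3.516 in².
A_nv = (9.375 − 4.5·0.75) × 0.375 = 2.25 in².
A_nt = (1 − 0.5·0.75) × 0.375 = 0.2344 in².
0.6 F_u A_nv = 78.3 kips; 0.6 F_y A_gv = 75.94 kips → shear yielding governs the shear term.
R_n = 75.94 + 1.0 × 58 × 0.2344 = 89.53 kips.
Design strength φR_n = 0.75 × 89.53 = 67.1 kips.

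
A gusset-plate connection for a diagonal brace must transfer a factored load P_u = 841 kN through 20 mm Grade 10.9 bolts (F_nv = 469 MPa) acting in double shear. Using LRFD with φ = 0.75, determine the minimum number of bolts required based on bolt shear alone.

4 bolts

A_b = π·20²/4 = 314.2 mm².
Per-bolt design strength φR_n = 0.75 × 469 × 314.2 × 2 / 1000 = 221 kN.
n ≥ 841 / 221 = 3.805 → use 4 bolts.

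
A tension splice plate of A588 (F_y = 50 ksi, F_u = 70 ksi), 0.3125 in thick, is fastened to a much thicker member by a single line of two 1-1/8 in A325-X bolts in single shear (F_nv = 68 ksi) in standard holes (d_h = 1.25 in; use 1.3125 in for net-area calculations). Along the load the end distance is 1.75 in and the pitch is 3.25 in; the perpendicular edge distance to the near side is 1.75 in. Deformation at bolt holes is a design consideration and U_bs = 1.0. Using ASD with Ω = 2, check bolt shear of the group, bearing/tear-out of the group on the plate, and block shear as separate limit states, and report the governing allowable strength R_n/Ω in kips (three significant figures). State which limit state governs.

Bolt shear: A_b = π·1.125²/4 = 0.994 in²; R_n = 68 × 0.994 × 2 × 1 = 135.2 kips → 135.2 / 2 = 67.6 kips.
Bearing: edge l_c = 1.125, r_n = 29.53 kips; interior l_c = 2, r_n = 52.5 kips; R_n = 29.53 + 1·52.5 = 82.03 kips → 41 kips.
Block shear: A_gv = 1.562, A_nv = 0.9473, A_nt = 0.3418 in²; R_n = min(0.6F_uA_nv, 0.6F_yA_gv) + U_bs·F_u·A_nt = 63.71 kips → 31.9 kips.
Block shear governs: 31.9 kips.

31.9 kips (block shear governs)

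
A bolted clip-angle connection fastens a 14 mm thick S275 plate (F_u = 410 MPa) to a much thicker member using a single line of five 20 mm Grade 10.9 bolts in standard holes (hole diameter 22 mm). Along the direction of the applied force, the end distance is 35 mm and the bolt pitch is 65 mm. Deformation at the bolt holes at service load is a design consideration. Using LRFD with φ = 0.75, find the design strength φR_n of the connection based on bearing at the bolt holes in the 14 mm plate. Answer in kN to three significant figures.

Per bolt r_n = 1.2 l_c t F_u ≤ 2.4 d t F_u; upper limit = 2.4 × 20 × 14 × 410 / 1000 = 275.5 kN.
Edge bolt: l_c = 35 − 22/2 = 24 mm → 1.2 × 24 × 14 × 410 / 1000 = 165.3 → r_n = 165.3 kN.
Interior bolts: l_c = 65 − 22 = 43 mm → 1.2 × 43 × 14 × 410 / 1000 = 296.2 → r_n = 275.5 kN.
R_n = 1 × 165.3 + 4 × 275.5 = 1267 kN.
Design strength φR_n = 0.75 × 1267 = 951 kN.

951 kN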